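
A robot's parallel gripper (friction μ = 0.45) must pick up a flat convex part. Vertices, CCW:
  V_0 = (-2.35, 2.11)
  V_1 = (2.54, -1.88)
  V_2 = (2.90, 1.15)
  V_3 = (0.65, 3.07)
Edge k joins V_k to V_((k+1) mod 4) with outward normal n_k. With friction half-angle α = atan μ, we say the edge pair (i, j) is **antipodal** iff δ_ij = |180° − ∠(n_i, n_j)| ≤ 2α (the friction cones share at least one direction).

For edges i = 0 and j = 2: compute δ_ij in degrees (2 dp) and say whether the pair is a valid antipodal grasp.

δ = 1.26°, valid

α = atan 0.45 = 24.23°;  2α = 48.46°
edge 0: e_0 = (+4.89, -3.99);  n_0 = (-0.6322, -0.7748)
edge 2: e_2 = (-2.25, +1.92);  n_2 = (+0.6491, +0.7607)
∠(n_0, n_2) = 178.74°
δ = |180° − 178.74°| = 1.26°
1.26° ≤ 2α = 48.46°  →  valid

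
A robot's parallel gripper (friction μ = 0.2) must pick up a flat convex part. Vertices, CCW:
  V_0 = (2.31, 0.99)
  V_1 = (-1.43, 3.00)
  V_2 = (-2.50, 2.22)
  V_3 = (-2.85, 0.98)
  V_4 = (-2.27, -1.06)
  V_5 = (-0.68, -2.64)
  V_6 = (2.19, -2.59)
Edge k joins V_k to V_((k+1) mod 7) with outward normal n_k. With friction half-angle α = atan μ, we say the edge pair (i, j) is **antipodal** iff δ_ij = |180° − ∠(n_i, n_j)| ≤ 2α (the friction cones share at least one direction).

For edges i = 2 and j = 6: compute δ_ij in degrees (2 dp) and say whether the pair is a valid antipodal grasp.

α = atan 0.2 = 11.31°;  2α = 22.62°
edge 2: e_2 = (-0.35, -1.24);  n_2 = (-0.9624, +0.2716)
edge 6: e_6 = (+0.12, +3.58);  n_6 = (+0.9994, -0.0335)
∠(n_2, n_6) = 166.16°
δ = |180° − 166.16°| = 13.84°
13.84° ≤ 2α = 22.62°  →  valid

δ = 13.84°, valid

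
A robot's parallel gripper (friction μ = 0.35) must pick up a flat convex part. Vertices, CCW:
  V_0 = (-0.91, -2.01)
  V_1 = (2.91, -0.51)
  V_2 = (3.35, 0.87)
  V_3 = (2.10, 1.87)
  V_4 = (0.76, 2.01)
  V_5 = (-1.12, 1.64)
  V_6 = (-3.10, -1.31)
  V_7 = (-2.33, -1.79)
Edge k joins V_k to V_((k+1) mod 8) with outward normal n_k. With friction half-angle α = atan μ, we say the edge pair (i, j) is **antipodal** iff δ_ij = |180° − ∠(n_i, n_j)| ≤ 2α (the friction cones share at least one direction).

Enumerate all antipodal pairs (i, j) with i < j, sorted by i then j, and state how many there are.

α = atan 0.35 = 19.29°;  2α = 38.58°
n_0 = (+0.3655, -0.9308)
n_1 = (+0.9527, -0.3038)
n_2 = (+0.6247, +0.7809)
n_3 = (+0.1039, +0.9946)
n_4 = (-0.1931, +0.9812)
n_5 = (-0.8303, +0.5573)
n_6 = (-0.5290, -0.8486)
n_7 = (-0.1531, -0.9882)
  (0,1): δ = 129.12°  ·
  (0,2): δ = 60.10°  ·
  (0,3): δ = 27.40°  ✓
  (0,4): δ = 10.30°  ✓
  (0,5): δ = 34.69°  ✓
  (0,6): δ = 126.62°  ·
  (0,7): δ = 149.75°  ·
  (1,2): δ = 110.98°  ·
  (1,3): δ = 78.28°  ·
  (1,4): δ = 61.18°  ·
  (1,5): δ = 16.18°  ✓
  (1,6): δ = 75.75°  ·
  (1,7): δ = 98.88°  ·
  (2,3): δ = 147.30°  ·
  (2,4): δ = 130.21°  ·
  (2,5): δ = 85.21°  ·
  (2,6): δ = 6.72°  ✓
  (2,7): δ = 29.85°  ✓
  (3,4): δ = 162.90°  ·
  (3,5): δ = 117.90°  ·
  (3,6): δ = 25.97°  ✓
  (3,7): δ = 2.84°  ✓
  (4,5): δ = 135.00°  ·
  (4,6): δ = 43.07°  ·
  (4,7): δ = 19.94°  ✓
  (5,6): δ = 88.07°  ·
  (5,7): δ = 64.94°  ·
  (6,7): δ = 156.87°  ·
antipodal pairs: 9

count = 9; pairs: (0,3), (0,4), (0,5), (1,5), (2,6), (2,7), (3,6), (3,7), (4,7)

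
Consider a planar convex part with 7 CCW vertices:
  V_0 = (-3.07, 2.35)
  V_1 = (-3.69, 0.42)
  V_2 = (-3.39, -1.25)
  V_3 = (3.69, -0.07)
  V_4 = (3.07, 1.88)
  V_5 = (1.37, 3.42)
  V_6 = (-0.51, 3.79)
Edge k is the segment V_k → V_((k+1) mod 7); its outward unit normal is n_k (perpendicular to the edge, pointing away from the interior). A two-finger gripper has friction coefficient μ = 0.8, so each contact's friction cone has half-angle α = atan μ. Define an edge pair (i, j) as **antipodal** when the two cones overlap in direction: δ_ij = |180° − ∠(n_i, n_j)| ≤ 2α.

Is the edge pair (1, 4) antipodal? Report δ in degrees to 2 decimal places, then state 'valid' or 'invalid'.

α = atan 0.8 = 38.66°;  2α = 77.32°
edge 1: e_1 = (+0.30, -1.67);  n_1 = (-0.9842, -0.1768)
edge 4: e_4 = (-1.70, +1.54);  n_4 = (+0.6714, +0.7411)
∠(n_1, n_4) = 142.36°
δ = |180° − 142.36°| = 37.64°
37.64° ≤ 2α = 77.32°  →  valid

δ = 37.64°, valid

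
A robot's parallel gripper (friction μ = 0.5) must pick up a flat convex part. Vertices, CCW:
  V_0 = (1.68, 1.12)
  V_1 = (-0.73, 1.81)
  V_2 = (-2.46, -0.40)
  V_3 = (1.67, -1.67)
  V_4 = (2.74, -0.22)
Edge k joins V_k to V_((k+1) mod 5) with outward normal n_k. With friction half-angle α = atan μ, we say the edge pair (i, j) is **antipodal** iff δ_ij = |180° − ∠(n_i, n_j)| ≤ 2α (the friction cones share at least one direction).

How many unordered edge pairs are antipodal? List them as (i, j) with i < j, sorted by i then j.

α = atan 0.5 = 26.57°;  2α = 53.13°
n_0 = (+0.2752, +0.9614)
n_1 = (-0.7874, +0.6164)
n_2 = (-0.2939, -0.9558)
n_3 = (+0.8046, -0.5938)
n_4 = (+0.7843, +0.6204)
  (0,1): δ = 112.08°  ·
  (0,2): δ = 1.12°  ✓
  (0,3): δ = 69.55°  ·
  (0,4): δ = 144.32°  ·
  (1,2): δ = 69.04°  ·
  (1,3): δ = 1.63°  ✓
  (1,4): δ = 76.40°  ·
  (2,3): δ = 109.33°  ·
  (2,4): δ = 34.56°  ✓
  (3,4): δ = 105.23°  ·
antipodal pairs: 3

count = 3; pairs: (0,2), (1,3), (2,4)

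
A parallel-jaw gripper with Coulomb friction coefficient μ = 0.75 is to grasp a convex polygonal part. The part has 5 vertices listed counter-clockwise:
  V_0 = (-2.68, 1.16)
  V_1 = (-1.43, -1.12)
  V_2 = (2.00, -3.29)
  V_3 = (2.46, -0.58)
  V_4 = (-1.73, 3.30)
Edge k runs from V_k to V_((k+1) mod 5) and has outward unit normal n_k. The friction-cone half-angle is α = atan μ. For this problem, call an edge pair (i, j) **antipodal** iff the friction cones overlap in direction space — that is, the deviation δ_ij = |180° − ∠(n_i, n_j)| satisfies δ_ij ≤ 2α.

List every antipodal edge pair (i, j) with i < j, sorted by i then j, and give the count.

α = atan 0.75 = 36.87°;  2α = 73.74°
n_0 = (-0.8769, -0.4807)
n_1 = (-0.5346, -0.8451)
n_2 = (+0.9859, -0.1673)
n_3 = (+0.6794, +0.7337)
n_4 = (-0.9140, +0.4057)
  (0,1): δ = 151.05°  ·
  (0,2): δ = 38.37°  ✓
  (0,3): δ = 18.47°  ✓
  (0,4): δ = 127.33°  ·
  (1,2): δ = 67.31°  ✓
  (1,3): δ = 10.48°  ✓
  (1,4): δ = 98.38°  ·
  (2,3): δ = 123.17°  ·
  (2,4): δ = 14.30°  ✓
  (3,4): δ = 71.14°  ✓
antipodal pairs: 6

count = 6; pairs: (0,2), (0,3), (1,2), (1,3), (2,4), (3,4)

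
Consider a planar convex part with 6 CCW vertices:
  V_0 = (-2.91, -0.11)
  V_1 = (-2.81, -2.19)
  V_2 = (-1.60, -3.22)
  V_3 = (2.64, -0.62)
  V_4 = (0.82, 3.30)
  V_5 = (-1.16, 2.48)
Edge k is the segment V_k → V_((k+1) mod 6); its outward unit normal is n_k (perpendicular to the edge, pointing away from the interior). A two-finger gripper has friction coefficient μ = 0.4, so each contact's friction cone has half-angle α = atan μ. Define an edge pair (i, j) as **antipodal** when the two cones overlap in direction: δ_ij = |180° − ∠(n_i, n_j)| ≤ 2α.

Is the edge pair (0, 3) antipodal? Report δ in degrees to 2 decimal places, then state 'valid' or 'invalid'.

α = atan 0.4 = 21.80°;  2α = 43.60°
edge 0: e_0 = (+0.10, -2.08);  n_0 = (-0.9988, -0.0480)
edge 3: e_3 = (-1.82, +3.92);  n_3 = (+0.9070, +0.4211)
∠(n_0, n_3) = 157.85°
δ = |180° − 157.85°| = 22.15°
22.15° ≤ 2α = 43.60°  →  valid

δ = 22.15°, valid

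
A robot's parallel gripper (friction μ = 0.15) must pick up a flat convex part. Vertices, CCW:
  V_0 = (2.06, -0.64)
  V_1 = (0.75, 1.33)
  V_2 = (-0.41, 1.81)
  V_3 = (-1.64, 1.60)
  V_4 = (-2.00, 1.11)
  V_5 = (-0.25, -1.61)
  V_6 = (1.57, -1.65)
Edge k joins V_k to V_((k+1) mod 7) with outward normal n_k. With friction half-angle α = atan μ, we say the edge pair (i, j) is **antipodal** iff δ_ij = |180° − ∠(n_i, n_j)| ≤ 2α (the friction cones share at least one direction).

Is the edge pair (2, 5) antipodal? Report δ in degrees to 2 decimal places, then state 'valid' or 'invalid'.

α = atan 0.15 = 8.53°;  2α = 17.06°
edge 2: e_2 = (-1.23, -0.21);  n_2 = (-0.1683, +0.9857)
edge 5: e_5 = (+1.82, -0.04);  n_5 = (-0.0220, -0.9998)
∠(n_2, n_5) = 169.05°
δ = |180° − 169.05°| = 10.95°
10.95° ≤ 2α = 17.06°  →  valid

δ = 10.95°, valid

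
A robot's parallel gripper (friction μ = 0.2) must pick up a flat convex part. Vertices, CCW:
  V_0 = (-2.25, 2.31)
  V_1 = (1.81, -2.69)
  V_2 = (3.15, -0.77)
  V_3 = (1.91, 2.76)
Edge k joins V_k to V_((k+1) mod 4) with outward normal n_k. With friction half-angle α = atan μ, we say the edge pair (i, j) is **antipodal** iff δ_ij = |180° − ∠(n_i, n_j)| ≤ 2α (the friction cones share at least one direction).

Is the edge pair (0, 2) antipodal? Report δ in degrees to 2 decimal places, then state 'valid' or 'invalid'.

δ = 19.72°, valid

α = atan 0.2 = 11.31°;  2α = 22.62°
edge 0: e_0 = (+4.06, -5.00);  n_0 = (-0.7763, -0.6304)
edge 2: e_2 = (-1.24, +3.53);  n_2 = (+0.9435, +0.3314)
∠(n_0, n_2) = 160.28°
δ = |180° − 160.28°| = 19.72°
19.72° ≤ 2α = 22.62°  →  valid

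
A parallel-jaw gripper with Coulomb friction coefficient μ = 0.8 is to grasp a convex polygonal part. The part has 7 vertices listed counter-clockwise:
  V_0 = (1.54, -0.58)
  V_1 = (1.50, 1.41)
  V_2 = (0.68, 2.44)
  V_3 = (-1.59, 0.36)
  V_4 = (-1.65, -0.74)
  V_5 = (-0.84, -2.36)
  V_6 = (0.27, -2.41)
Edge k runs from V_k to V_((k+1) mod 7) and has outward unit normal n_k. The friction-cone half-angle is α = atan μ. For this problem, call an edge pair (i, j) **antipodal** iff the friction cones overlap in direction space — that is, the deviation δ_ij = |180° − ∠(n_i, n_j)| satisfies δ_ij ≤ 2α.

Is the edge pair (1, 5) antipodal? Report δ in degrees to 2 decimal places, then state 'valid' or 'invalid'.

δ = 48.90°, valid

α = atan 0.8 = 38.66°;  2α = 77.32°
edge 1: e_1 = (-0.82, +1.03);  n_1 = (+0.7823, +0.6228)
edge 5: e_5 = (+1.11, -0.05);  n_5 = (-0.0450, -0.9990)
∠(n_1, n_5) = 131.10°
δ = |180° − 131.10°| = 48.90°
48.90° ≤ 2α = 77.32°  →  valid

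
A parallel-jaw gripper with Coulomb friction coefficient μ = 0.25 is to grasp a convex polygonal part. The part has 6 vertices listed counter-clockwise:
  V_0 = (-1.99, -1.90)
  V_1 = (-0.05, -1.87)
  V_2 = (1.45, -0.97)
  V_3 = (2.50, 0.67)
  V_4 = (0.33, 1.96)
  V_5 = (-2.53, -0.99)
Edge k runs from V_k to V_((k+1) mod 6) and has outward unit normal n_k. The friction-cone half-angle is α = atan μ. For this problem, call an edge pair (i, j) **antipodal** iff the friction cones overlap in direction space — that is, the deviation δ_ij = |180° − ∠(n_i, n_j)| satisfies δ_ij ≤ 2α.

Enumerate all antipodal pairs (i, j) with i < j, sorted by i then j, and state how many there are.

α = atan 0.25 = 14.04°;  2α = 28.07°
n_0 = (+0.0155, -0.9999)
n_1 = (+0.5145, -0.8575)
n_2 = (+0.8422, -0.5392)
n_3 = (+0.5110, +0.8596)
n_4 = (-0.7180, +0.6961)
n_5 = (-0.8600, -0.5103)
  (0,1): δ = 149.92°  ·
  (0,2): δ = 123.52°  ·
  (0,3): δ = 31.62°  ·
  (0,4): δ = 45.00°  ·
  (0,5): δ = 119.80°  ·
  (1,2): δ = 153.59°  ·
  (1,3): δ = 61.69°  ·
  (1,4): δ = 14.92°  ✓
  (1,5): δ = 89.72°  ·
  (2,3): δ = 88.10°  ·
  (2,4): δ = 11.48°  ✓
  (2,5): δ = 63.31°  ·
  (3,4): δ = 103.38°  ·
  (3,5): δ = 28.58°  ·
  (4,5): δ = 105.20°  ·
antipodal pairs: 2

count = 2; pairs: (1,4), (2,4)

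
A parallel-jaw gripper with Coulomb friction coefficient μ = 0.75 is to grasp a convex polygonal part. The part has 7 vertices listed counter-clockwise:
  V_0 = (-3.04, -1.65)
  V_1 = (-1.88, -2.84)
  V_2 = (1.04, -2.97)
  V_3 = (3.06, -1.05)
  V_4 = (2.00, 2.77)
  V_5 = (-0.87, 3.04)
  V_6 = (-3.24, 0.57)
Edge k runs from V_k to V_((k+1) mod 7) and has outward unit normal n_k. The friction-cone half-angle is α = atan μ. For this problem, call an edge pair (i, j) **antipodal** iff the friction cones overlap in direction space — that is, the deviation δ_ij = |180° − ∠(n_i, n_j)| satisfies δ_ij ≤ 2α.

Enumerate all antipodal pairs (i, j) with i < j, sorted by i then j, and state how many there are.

α = atan 0.75 = 36.87°;  2α = 73.74°
n_0 = (-0.7161, -0.6980)
n_1 = (-0.0445, -0.9990)
n_2 = (+0.6889, -0.7248)
n_3 = (+0.9636, +0.2674)
n_4 = (+0.0937, +0.9956)
n_5 = (-0.7216, +0.6923)
n_6 = (-0.9960, -0.0897)
  (0,1): δ = 136.82°  ·
  (0,2): δ = 90.72°  ·
  (0,3): δ = 28.76°  ✓
  (0,4): δ = 40.36°  ✓
  (0,5): δ = 91.92°  ·
  (0,6): δ = 140.88°  ·
  (1,2): δ = 133.90°  ·
  (1,3): δ = 71.94°  ✓
  (1,4): δ = 2.83°  ✓
  (1,5): δ = 48.73°  ✓
  (1,6): δ = 97.70°  ·
  (2,3): δ = 118.04°  ·
  (2,4): δ = 48.92°  ✓
  (2,5): δ = 2.64°  ✓
  (2,6): δ = 51.60°  ✓
  (3,4): δ = 110.88°  ·
  (3,5): δ = 59.33°  ✓
  (3,6): δ = 10.36°  ✓
  (4,5): δ = 128.44°  ·
  (4,6): δ = 79.48°  ·
  (5,6): δ = 131.04°  ·
antipodal pairs: 10

count = 10; pairs: (0,3), (0,4), (1,3), (1,4), (1,5), (2,4), (2,5), (2,6), (3,5), (3,6)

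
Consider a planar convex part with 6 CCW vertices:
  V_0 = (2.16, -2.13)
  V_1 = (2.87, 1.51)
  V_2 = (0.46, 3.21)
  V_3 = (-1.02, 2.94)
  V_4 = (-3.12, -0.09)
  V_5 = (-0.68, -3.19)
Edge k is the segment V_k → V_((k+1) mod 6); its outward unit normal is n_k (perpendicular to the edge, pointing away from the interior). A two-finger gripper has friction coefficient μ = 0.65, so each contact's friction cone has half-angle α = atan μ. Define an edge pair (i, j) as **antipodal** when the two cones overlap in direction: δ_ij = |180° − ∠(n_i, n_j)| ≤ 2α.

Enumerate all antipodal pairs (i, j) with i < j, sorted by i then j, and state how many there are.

count = 7; pairs: (0,3), (0,4), (1,4), (1,5), (2,4), (2,5), (3,5)

α = atan 0.65 = 33.02°;  2α = 66.05°
n_0 = (+0.9815, -0.1914)
n_1 = (+0.5764, +0.8172)
n_2 = (-0.1795, +0.9838)
n_3 = (-0.8219, +0.5696)
n_4 = (-0.7858, -0.6185)
n_5 = (+0.3497, -0.9369)
  (0,1): δ = 114.16°  ·
  (0,2): δ = 68.62°  ·
  (0,3): δ = 23.69°  ✓
  (0,4): δ = 49.24°  ✓
  (0,5): δ = 121.50°  ·
  (1,2): δ = 134.46°  ·
  (1,3): δ = 89.53°  ·
  (1,4): δ = 16.59°  ✓
  (1,5): δ = 55.67°  ✓
  (2,3): δ = 135.06°  ·
  (2,4): δ = 62.13°  ✓
  (2,5): δ = 10.13°  ✓
  (3,4): δ = 107.07°  ·
  (3,5): δ = 34.81°  ✓
  (4,5): δ = 107.74°  ·
antipodal pairs: 7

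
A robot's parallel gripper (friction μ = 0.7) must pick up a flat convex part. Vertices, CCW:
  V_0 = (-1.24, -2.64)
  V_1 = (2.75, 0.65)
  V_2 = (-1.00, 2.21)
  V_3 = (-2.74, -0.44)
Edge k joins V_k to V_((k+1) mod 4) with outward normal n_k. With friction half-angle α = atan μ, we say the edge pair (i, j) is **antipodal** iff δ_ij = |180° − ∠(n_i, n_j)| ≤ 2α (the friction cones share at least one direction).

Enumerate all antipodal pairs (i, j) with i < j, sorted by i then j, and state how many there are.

count = 3; pairs: (0,1), (0,2), (1,3)

α = atan 0.7 = 34.99°;  2α = 69.98°
n_0 = (+0.6362, -0.7715)
n_1 = (+0.3841, +0.9233)
n_2 = (-0.8359, +0.5489)
n_3 = (-0.8262, -0.5633)
  (0,1): δ = 62.09°  ✓
  (0,2): δ = 17.20°  ✓
  (0,3): δ = 84.78°  ·
  (1,2): δ = 100.70°  ·
  (1,3): δ = 33.13°  ✓
  (2,3): δ = 112.42°  ·
antipodal pairs: 3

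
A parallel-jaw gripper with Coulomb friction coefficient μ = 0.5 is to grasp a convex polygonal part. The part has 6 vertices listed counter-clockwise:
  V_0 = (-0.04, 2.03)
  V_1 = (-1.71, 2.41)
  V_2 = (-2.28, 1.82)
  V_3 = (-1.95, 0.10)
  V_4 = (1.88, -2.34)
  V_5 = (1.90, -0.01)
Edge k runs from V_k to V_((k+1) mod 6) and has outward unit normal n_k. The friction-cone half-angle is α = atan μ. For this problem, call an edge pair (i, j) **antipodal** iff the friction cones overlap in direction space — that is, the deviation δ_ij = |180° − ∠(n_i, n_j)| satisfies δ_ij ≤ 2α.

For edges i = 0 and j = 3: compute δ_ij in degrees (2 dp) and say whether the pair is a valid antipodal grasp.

δ = 19.68°, valid

α = atan 0.5 = 26.57°;  2α = 53.13°
edge 0: e_0 = (-1.67, +0.38);  n_0 = (+0.2219, +0.9751)
edge 3: e_3 = (+3.83, -2.44);  n_3 = (-0.5373, -0.8434)
∠(n_0, n_3) = 160.32°
δ = |180° − 160.32°| = 19.68°
19.68° ≤ 2α = 53.13°  →  valid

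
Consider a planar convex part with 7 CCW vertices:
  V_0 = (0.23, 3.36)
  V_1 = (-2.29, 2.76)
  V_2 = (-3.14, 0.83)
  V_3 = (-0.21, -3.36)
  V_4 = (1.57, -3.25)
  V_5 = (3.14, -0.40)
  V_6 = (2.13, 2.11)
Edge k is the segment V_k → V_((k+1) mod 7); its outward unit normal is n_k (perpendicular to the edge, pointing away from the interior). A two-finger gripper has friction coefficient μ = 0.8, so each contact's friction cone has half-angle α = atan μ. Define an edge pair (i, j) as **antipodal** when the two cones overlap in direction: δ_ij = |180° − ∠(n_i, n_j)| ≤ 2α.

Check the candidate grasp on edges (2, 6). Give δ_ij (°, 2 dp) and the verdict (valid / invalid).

α = atan 0.8 = 38.66°;  2α = 77.32°
edge 2: e_2 = (+2.93, -4.19);  n_2 = (-0.8195, -0.5731)
edge 6: e_6 = (-1.90, +1.25);  n_6 = (+0.5496, +0.8354)
∠(n_2, n_6) = 158.31°
δ = |180° − 158.31°| = 21.69°
21.69° ≤ 2α = 77.32°  →  valid

δ = 21.69°, valid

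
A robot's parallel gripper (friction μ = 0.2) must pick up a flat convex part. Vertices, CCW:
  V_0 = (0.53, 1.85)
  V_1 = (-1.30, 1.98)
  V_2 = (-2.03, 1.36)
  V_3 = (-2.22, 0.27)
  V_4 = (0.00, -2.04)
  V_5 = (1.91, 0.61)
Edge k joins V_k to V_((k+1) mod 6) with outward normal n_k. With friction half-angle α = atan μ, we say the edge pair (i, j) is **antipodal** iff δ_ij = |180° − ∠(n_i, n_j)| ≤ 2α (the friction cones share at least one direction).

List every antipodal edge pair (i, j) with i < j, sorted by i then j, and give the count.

α = atan 0.2 = 11.31°;  2α = 22.62°
n_0 = (+0.0709, +0.9975)
n_1 = (-0.6473, +0.7622)
n_2 = (-0.9851, +0.1717)
n_3 = (-0.7210, -0.6929)
n_4 = (+0.8112, -0.5847)
n_5 = (+0.6684, +0.7438)
  (0,1): δ = 135.59°  ·
  (0,2): δ = 95.82°  ·
  (0,3): δ = 42.07°  ·
  (0,4): δ = 58.28°  ·
  (0,5): δ = 142.12°  ·
  (1,2): δ = 140.23°  ·
  (1,3): δ = 86.48°  ·
  (1,4): δ = 13.88°  ✓
  (1,5): δ = 97.72°  ·
  (2,3): δ = 126.25°  ·
  (2,4): δ = 25.89°  ·
  (2,5): δ = 57.95°  ·
  (3,4): δ = 79.64°  ·
  (3,5): δ = 4.20°  ✓
  (4,5): δ = 96.16°  ·
antipodal pairs: 2

count = 2; pairs: (1,4), (3,5)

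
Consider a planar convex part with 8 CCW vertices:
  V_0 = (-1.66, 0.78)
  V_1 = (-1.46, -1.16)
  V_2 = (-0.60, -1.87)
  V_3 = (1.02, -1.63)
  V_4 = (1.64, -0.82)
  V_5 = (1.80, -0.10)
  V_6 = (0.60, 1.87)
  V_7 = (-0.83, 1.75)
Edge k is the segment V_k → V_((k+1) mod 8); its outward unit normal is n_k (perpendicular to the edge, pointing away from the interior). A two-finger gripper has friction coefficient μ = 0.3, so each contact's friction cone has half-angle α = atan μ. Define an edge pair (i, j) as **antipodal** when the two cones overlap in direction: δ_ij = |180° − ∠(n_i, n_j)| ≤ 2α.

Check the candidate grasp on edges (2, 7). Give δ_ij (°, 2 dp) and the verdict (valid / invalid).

δ = 41.02°, invalid

α = atan 0.3 = 16.70°;  2α = 33.40°
edge 2: e_2 = (+1.62, +0.24);  n_2 = (+0.1465, -0.9892)
edge 7: e_7 = (-0.83, -0.97);  n_7 = (-0.7598, +0.6501)
∠(n_2, n_7) = 138.98°
δ = |180° − 138.98°| = 41.02°
41.02° > 2α = 33.40°  →  invalid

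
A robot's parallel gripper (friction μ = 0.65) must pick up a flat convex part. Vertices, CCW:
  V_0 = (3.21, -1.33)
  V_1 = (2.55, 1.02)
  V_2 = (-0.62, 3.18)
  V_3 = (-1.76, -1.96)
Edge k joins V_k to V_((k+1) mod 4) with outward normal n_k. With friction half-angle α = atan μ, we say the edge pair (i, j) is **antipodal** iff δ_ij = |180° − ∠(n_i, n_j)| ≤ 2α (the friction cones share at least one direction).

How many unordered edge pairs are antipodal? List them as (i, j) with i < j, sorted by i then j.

α = atan 0.65 = 33.02°;  2α = 66.05°
n_0 = (+0.9628, +0.2704)
n_1 = (+0.5631, +0.8264)
n_2 = (-0.9763, +0.2165)
n_3 = (+0.1258, -0.9921)
  (0,1): δ = 139.96°  ·
  (0,2): δ = 28.19°  ✓
  (0,3): δ = 81.54°  ·
  (1,2): δ = 68.24°  ·
  (1,3): δ = 41.49°  ✓
  (2,3): δ = 70.27°  ·
antipodal pairs: 2

count = 2; pairs: (0,2), (1,3)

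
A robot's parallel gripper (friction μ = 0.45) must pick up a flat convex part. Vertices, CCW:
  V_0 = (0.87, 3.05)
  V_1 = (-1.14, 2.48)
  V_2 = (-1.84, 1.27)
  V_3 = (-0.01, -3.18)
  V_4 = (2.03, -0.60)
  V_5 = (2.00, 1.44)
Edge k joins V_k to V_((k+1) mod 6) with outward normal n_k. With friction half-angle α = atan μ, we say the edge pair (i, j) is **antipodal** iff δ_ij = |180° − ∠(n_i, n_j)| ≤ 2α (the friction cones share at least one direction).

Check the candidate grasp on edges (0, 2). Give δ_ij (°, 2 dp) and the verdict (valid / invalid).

α = atan 0.45 = 24.23°;  2α = 48.46°
edge 0: e_0 = (-2.01, -0.57);  n_0 = (-0.2728, +0.9621)
edge 2: e_2 = (+1.83, -4.45);  n_2 = (-0.9249, -0.3803)
∠(n_0, n_2) = 96.52°
δ = |180° − 96.52°| = 83.48°
83.48° > 2α = 48.46°  →  invalid

δ = 83.48°, invalid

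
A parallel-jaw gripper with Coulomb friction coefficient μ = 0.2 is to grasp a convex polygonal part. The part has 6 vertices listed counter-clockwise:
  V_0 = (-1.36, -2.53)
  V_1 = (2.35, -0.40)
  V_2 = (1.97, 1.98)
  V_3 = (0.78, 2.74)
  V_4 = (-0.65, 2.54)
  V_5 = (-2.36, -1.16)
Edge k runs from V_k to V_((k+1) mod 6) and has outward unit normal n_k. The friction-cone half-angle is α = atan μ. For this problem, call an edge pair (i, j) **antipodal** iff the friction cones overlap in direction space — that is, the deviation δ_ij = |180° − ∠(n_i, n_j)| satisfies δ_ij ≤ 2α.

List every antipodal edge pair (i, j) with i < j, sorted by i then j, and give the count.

count = 2; pairs: (0,3), (2,5)

α = atan 0.2 = 11.31°;  2α = 22.62°
n_0 = (+0.4979, -0.8672)
n_1 = (+0.9875, +0.1577)
n_2 = (+0.5382, +0.8428)
n_3 = (-0.1385, +0.9904)
n_4 = (-0.9077, +0.4195)
n_5 = (-0.8077, -0.5896)
  (0,1): δ = 110.79°  ·
  (0,2): δ = 62.43°  ·
  (0,3): δ = 21.90°  ✓
  (0,4): δ = 35.33°  ·
  (0,5): δ = 96.27°  ·
  (1,2): δ = 131.64°  ·
  (1,3): δ = 91.11°  ·
  (1,4): δ = 33.88°  ·
  (1,5): δ = 27.06°  ·
  (2,3): δ = 139.47°  ·
  (2,4): δ = 82.24°  ·
  (2,5): δ = 21.31°  ✓
  (3,4): δ = 122.77°  ·
  (3,5): δ = 61.84°  ·
  (4,5): δ = 119.07°  ·
antipodal pairs: 2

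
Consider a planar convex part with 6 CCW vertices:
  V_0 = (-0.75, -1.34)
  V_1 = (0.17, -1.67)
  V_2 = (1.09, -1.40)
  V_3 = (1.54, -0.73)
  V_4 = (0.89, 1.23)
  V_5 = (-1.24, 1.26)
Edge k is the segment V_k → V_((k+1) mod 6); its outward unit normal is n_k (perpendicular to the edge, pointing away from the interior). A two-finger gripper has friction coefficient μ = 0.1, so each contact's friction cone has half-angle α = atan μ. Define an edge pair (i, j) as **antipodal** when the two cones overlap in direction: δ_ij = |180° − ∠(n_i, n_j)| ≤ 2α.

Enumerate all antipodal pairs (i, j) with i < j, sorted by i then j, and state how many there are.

α = atan 0.1 = 5.71°;  2α = 11.42°
n_0 = (-0.3376, -0.9413)
n_1 = (+0.2816, -0.9595)
n_2 = (+0.8301, -0.5576)
n_3 = (+0.9492, +0.3148)
n_4 = (+0.0141, +0.9999)
n_5 = (-0.9827, -0.1852)
  (0,1): δ = 143.91°  ·
  (0,2): δ = 104.15°  ·
  (0,3): δ = 51.92°  ·
  (0,4): δ = 18.93°  ·
  (0,5): δ = 120.41°  ·
  (1,2): δ = 140.24°  ·
  (1,3): δ = 88.01°  ·
  (1,4): δ = 17.16°  ·
  (1,5): δ = 84.32°  ·
  (2,3): δ = 127.77°  ·
  (2,4): δ = 56.92°  ·
  (2,5): δ = 44.56°  ·
  (3,4): δ = 109.15°  ·
  (3,5): δ = 7.67°  ✓
  (4,5): δ = 78.52°  ·
antipodal pairs: 1

count = 1; pairs: (3,5)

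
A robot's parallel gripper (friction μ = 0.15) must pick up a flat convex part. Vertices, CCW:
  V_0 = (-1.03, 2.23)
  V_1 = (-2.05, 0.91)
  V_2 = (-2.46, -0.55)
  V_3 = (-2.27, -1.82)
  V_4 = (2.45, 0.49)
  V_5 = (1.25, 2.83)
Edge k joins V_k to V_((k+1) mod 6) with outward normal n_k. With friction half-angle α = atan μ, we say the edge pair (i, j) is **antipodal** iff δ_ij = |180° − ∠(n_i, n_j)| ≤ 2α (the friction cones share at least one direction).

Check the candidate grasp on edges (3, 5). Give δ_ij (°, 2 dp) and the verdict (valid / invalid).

α = atan 0.15 = 8.53°;  2α = 17.06°
edge 3: e_3 = (+4.72, +2.31);  n_3 = (+0.4396, -0.8982)
edge 5: e_5 = (-2.28, -0.60);  n_5 = (-0.2545, +0.9671)
∠(n_3, n_5) = 168.67°
δ = |180° − 168.67°| = 11.33°
11.33° ≤ 2α = 17.06°  →  valid

δ = 11.33°, valid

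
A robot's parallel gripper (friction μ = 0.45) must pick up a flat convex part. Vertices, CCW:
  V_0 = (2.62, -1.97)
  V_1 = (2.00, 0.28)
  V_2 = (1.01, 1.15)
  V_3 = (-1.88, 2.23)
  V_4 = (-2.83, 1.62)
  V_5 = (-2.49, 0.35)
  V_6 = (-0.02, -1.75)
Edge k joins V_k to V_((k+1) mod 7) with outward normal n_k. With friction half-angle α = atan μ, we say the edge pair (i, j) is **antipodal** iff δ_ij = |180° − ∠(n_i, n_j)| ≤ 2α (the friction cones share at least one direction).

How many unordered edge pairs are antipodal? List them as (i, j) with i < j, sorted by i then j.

count = 8; pairs: (0,4), (0,5), (1,4), (1,5), (1,6), (2,5), (2,6), (3,6)

α = atan 0.45 = 24.23°;  2α = 48.46°
n_0 = (+0.9641, +0.2657)
n_1 = (+0.6601, +0.7512)
n_2 = (+0.3501, +0.9367)
n_3 = (-0.5403, +0.8415)
n_4 = (-0.9660, -0.2586)
n_5 = (-0.6477, -0.7619)
n_6 = (-0.0830, -0.9965)
  (0,1): δ = 146.71°  ·
  (0,2): δ = 125.90°  ·
  (0,3): δ = 72.70°  ·
  (0,4): δ = 0.42°  ✓
  (0,5): δ = 34.22°  ✓
  (0,6): δ = 69.83°  ·
  (1,2): δ = 159.18°  ·
  (1,3): δ = 105.99°  ·
  (1,4): δ = 33.70°  ✓
  (1,5): δ = 0.94°  ✓
  (1,6): δ = 36.54°  ✓
  (2,3): δ = 126.80°  ·
  (2,4): δ = 54.52°  ·
  (2,5): δ = 19.88°  ✓
  (2,6): δ = 15.73°  ✓
  (3,4): δ = 107.72°  ·
  (3,5): δ = 73.08°  ·
  (3,6): δ = 37.47°  ✓
  (4,5): δ = 145.36°  ·
  (4,6): δ = 109.75°  ·
  (5,6): δ = 144.39°  ·
antipodal pairs: 8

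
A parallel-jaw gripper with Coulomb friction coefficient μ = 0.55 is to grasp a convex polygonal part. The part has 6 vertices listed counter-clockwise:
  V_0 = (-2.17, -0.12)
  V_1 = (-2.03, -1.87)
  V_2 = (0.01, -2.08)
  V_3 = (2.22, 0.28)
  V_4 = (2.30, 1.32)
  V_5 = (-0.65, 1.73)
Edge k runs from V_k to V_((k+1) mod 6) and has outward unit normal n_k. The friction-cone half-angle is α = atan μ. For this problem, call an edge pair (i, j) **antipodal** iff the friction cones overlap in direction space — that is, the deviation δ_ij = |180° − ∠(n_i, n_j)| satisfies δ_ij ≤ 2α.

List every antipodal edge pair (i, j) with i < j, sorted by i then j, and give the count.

count = 7; pairs: (0,2), (0,3), (1,4), (1,5), (2,4), (2,5), (3,5)

α = atan 0.55 = 28.81°;  2α = 57.62°
n_0 = (-0.9968, -0.0797)
n_1 = (-0.1024, -0.9947)
n_2 = (+0.7299, -0.6835)
n_3 = (+0.9971, -0.0767)
n_4 = (+0.1377, +0.9905)
n_5 = (-0.7727, +0.6348)
  (0,1): δ = 100.45°  ·
  (0,2): δ = 47.69°  ✓
  (0,3): δ = 8.97°  ✓
  (0,4): δ = 77.51°  ·
  (0,5): δ = 136.02°  ·
  (1,2): δ = 127.24°  ·
  (1,3): δ = 88.52°  ·
  (1,4): δ = 2.04°  ✓
  (1,5): δ = 56.47°  ✓
  (2,3): δ = 141.28°  ·
  (2,4): δ = 54.79°  ✓
  (2,5): δ = 3.71°  ✓
  (3,4): δ = 93.51°  ·
  (3,5): δ = 35.01°  ✓
  (4,5): δ = 121.49°  ·
antipodal pairs: 7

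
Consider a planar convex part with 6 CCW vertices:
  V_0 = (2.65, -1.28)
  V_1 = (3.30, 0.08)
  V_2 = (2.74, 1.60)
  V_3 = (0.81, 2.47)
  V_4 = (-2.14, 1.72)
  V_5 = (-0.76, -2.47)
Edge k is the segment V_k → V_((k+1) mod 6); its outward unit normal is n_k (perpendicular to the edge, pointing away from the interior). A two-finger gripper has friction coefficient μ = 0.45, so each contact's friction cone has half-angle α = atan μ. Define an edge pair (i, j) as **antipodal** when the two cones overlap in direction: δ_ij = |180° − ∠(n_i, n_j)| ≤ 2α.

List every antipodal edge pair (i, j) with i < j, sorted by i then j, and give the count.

count = 5; pairs: (0,4), (1,4), (2,4), (2,5), (3,5)

α = atan 0.45 = 24.23°;  2α = 48.46°
n_0 = (+0.9022, -0.4312)
n_1 = (+0.9383, +0.3457)
n_2 = (+0.4110, +0.9117)
n_3 = (-0.2464, +0.9692)
n_4 = (-0.9498, -0.3128)
n_5 = (+0.3295, -0.9442)
  (0,1): δ = 134.23°  ·
  (0,2): δ = 88.72°  ·
  (0,3): δ = 50.19°  ·
  (0,4): δ = 43.77°  ✓
  (0,5): δ = 134.78°  ·
  (1,2): δ = 134.49°  ·
  (1,3): δ = 95.96°  ·
  (1,4): δ = 2.00°  ✓
  (1,5): δ = 89.01°  ·
  (2,3): δ = 141.47°  ·
  (2,4): δ = 47.51°  ✓
  (2,5): δ = 43.50°  ✓
  (3,4): δ = 86.03°  ·
  (3,5): δ = 4.97°  ✓
  (4,5): δ = 88.99°  ·
antipodal pairs: 5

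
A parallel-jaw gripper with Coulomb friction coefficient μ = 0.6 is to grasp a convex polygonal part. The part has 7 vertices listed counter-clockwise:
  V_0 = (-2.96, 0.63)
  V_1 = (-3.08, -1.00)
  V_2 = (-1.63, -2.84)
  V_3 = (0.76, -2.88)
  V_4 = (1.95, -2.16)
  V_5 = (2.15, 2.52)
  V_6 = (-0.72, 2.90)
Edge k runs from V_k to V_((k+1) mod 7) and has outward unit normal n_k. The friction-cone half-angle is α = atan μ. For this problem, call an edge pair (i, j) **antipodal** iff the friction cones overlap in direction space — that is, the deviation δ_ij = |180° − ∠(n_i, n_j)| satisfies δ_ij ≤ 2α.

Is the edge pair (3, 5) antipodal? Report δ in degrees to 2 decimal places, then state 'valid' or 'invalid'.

α = atan 0.6 = 30.96°;  2α = 61.93°
edge 3: e_3 = (+1.19, +0.72);  n_3 = (+0.5177, -0.8556)
edge 5: e_5 = (-2.87, +0.38);  n_5 = (+0.1313, +0.9913)
∠(n_3, n_5) = 141.28°
δ = |180° − 141.28°| = 38.72°
38.72° ≤ 2α = 61.93°  →  valid

δ = 38.72°, valid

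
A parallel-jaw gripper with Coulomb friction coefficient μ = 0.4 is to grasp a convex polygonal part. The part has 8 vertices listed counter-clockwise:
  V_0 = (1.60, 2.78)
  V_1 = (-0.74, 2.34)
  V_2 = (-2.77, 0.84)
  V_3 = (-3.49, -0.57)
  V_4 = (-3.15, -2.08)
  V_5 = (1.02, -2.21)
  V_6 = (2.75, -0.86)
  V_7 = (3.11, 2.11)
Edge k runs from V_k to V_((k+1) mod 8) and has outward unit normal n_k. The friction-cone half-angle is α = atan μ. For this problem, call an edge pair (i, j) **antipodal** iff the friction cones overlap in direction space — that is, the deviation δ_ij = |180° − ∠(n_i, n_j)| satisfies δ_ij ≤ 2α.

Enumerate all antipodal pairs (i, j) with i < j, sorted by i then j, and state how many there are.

α = atan 0.4 = 21.80°;  2α = 43.60°
n_0 = (-0.1848, +0.9828)
n_1 = (-0.5943, +0.8043)
n_2 = (-0.8906, +0.4548)
n_3 = (-0.9756, -0.2197)
n_4 = (-0.0312, -0.9995)
n_5 = (+0.6152, -0.7884)
n_6 = (+0.9927, -0.1203)
n_7 = (+0.4056, +0.9141)
  (0,1): δ = 154.19°  ·
  (0,2): δ = 127.70°  ·
  (0,3): δ = 87.96°  ·
  (0,4): δ = 12.43°  ✓
  (0,5): δ = 27.32°  ✓
  (0,6): δ = 72.44°  ·
  (0,7): δ = 145.42°  ·
  (1,2): δ = 153.51°  ·
  (1,3): δ = 113.77°  ·
  (1,4): δ = 38.25°  ✓
  (1,5): δ = 1.51°  ✓
  (1,6): δ = 46.63°  ·
  (1,7): δ = 119.61°  ·
  (2,3): δ = 140.26°  ·
  (2,4): δ = 64.74°  ·
  (2,5): δ = 24.98°  ✓
  (2,6): δ = 20.14°  ✓
  (2,7): δ = 93.12°  ·
  (3,4): δ = 104.48°  ·
  (3,5): δ = 64.72°  ·
  (3,6): δ = 19.60°  ✓
  (3,7): δ = 53.38°  ·
  (4,5): δ = 140.25°  ·
  (4,6): δ = 95.13°  ·
  (4,7): δ = 22.14°  ✓
  (5,6): δ = 134.88°  ·
  (5,7): δ = 61.89°  ·
  (6,7): δ = 107.02°  ·
antipodal pairs: 8

count = 8; pairs: (0,4), (0,5), (1,4), (1,5), (2,5), (2,6), (3,6), (4,7)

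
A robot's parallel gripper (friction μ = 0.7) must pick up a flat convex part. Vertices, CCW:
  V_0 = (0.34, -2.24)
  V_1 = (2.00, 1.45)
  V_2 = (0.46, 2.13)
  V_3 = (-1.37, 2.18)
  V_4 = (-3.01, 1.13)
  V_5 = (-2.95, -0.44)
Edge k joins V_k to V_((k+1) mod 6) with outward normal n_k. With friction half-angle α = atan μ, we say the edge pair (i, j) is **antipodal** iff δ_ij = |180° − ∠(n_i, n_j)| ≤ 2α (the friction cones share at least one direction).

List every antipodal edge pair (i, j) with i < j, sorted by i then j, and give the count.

α = atan 0.7 = 34.99°;  2α = 69.98°
n_0 = (+0.9120, -0.4103)
n_1 = (+0.4039, +0.9148)
n_2 = (+0.0273, +0.9996)
n_3 = (-0.5392, +0.8422)
n_4 = (-0.9993, -0.0382)
n_5 = (-0.4800, -0.8773)
  (0,1): δ = 89.60°  ·
  (0,2): δ = 67.34°  ✓
  (0,3): δ = 33.15°  ✓
  (0,4): δ = 26.41°  ✓
  (0,5): δ = 85.54°  ·
  (1,2): δ = 157.74°  ·
  (1,3): δ = 123.55°  ·
  (1,4): δ = 63.99°  ✓
  (1,5): δ = 4.86°  ✓
  (2,3): δ = 145.81°  ·
  (2,4): δ = 86.25°  ·
  (2,5): δ = 27.12°  ✓
  (3,4): δ = 120.44°  ·
  (3,5): δ = 61.31°  ✓
  (4,5): δ = 120.87°  ·
antipodal pairs: 7

count = 7; pairs: (0,2), (0,3), (0,4), (1,4), (1,5), (2,5), (3,5)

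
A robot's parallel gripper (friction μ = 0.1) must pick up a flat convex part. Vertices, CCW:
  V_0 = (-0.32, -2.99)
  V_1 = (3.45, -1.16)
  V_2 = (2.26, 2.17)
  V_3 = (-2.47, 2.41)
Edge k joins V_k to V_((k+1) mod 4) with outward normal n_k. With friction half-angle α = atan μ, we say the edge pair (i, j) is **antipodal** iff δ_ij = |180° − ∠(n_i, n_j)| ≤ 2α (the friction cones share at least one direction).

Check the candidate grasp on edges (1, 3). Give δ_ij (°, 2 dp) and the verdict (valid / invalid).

δ = 2.05°, valid

α = atan 0.1 = 5.71°;  2α = 11.42°
edge 1: e_1 = (-1.19, +3.33);  n_1 = (+0.9417, +0.3365)
edge 3: e_3 = (+2.15, -5.40);  n_3 = (-0.9291, -0.3699)
∠(n_1, n_3) = 177.95°
δ = |180° − 177.95°| = 2.05°
2.05° ≤ 2α = 11.42°  →  valid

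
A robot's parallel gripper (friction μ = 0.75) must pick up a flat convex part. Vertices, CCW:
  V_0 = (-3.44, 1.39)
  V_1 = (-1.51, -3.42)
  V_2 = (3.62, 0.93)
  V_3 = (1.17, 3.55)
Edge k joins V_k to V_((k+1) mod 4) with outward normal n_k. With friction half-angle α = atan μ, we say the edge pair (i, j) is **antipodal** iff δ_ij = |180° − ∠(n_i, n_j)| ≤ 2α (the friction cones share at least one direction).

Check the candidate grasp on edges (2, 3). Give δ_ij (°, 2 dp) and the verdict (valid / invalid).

α = atan 0.75 = 36.87°;  2α = 73.74°
edge 2: e_2 = (-2.45, +2.62);  n_2 = (+0.7304, +0.6830)
edge 3: e_3 = (-4.61, -2.16);  n_3 = (-0.4243, +0.9055)
∠(n_2, n_3) = 72.03°
δ = |180° − 72.03°| = 107.97°
107.97° > 2α = 73.74°  →  invalid

δ = 107.97°, invalid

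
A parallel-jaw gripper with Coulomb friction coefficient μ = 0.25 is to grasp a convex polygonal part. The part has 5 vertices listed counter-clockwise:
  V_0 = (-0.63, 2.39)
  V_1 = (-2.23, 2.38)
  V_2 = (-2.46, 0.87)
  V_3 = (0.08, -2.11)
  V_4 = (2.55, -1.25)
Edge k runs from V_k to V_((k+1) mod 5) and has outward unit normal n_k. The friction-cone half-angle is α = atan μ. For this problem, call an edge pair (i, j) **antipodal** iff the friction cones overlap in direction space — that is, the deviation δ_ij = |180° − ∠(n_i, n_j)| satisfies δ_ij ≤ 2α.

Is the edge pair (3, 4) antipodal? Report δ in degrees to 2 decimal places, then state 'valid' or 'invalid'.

δ = 68.06°, invalid

α = atan 0.25 = 14.04°;  2α = 28.07°
edge 3: e_3 = (+2.47, +0.86);  n_3 = (+0.3288, -0.9444)
edge 4: e_4 = (-3.18, +3.64);  n_4 = (+0.7531, +0.6579)
∠(n_3, n_4) = 111.94°
δ = |180° − 111.94°| = 68.06°
68.06° > 2α = 28.07°  →  invalid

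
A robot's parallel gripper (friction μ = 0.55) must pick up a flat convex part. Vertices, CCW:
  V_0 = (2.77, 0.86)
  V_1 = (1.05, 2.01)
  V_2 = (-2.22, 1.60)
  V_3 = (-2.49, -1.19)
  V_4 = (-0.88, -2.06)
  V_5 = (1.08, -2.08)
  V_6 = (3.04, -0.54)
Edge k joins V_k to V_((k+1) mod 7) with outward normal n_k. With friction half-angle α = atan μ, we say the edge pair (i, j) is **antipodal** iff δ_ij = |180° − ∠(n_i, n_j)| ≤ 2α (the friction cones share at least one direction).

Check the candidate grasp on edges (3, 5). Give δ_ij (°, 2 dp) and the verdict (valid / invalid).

α = atan 0.55 = 28.81°;  2α = 57.62°
edge 3: e_3 = (+1.61, -0.87);  n_3 = (-0.4754, -0.8798)
edge 5: e_5 = (+1.96, +1.54);  n_5 = (+0.6178, -0.7863)
∠(n_3, n_5) = 66.54°
δ = |180° − 66.54°| = 113.46°
113.46° > 2α = 57.62°  →  invalid

δ = 113.46°, invalid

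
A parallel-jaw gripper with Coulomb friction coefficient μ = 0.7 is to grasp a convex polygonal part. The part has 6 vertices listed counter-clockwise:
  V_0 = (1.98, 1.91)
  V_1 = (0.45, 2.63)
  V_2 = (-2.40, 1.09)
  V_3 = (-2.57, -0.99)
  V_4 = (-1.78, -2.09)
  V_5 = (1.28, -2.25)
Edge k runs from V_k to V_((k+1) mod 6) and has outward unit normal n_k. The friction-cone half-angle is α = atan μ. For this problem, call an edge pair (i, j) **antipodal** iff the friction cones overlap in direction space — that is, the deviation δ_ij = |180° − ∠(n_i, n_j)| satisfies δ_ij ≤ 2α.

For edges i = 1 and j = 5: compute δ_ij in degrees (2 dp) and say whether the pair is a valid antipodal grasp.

α = atan 0.7 = 34.99°;  2α = 69.98°
edge 1: e_1 = (-2.85, -1.54);  n_1 = (-0.4754, +0.8798)
edge 5: e_5 = (+0.70, +4.16);  n_5 = (+0.9861, -0.1659)
∠(n_1, n_5) = 127.94°
δ = |180° − 127.94°| = 52.06°
52.06° ≤ 2α = 69.98°  →  valid

δ = 52.06°, valid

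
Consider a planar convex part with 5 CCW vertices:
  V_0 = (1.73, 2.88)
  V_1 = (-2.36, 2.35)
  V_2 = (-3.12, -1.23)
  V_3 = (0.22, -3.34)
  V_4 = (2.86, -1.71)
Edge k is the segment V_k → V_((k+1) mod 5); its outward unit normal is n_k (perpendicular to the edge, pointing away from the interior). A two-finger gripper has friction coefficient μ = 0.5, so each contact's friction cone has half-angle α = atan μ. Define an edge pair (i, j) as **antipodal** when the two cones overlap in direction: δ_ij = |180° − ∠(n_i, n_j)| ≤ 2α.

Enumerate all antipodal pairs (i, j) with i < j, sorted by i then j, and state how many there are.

α = atan 0.5 = 26.57°;  2α = 53.13°
n_0 = (-0.1285, +0.9917)
n_1 = (-0.9782, +0.2077)
n_2 = (-0.5341, -0.8454)
n_3 = (+0.5254, -0.8509)
n_4 = (+0.9710, +0.2390)
  (0,1): δ = 109.37°  ·
  (0,2): δ = 39.67°  ✓
  (0,3): δ = 24.31°  ✓
  (0,4): δ = 96.45°  ·
  (1,2): δ = 110.30°  ·
  (1,3): δ = 46.32°  ✓
  (1,4): δ = 25.82°  ✓
  (2,3): δ = 116.03°  ·
  (2,4): δ = 43.89°  ✓
  (3,4): δ = 107.86°  ·
antipodal pairs: 5

count = 5; pairs: (0,2), (0,3), (1,3), (1,4), (2,4)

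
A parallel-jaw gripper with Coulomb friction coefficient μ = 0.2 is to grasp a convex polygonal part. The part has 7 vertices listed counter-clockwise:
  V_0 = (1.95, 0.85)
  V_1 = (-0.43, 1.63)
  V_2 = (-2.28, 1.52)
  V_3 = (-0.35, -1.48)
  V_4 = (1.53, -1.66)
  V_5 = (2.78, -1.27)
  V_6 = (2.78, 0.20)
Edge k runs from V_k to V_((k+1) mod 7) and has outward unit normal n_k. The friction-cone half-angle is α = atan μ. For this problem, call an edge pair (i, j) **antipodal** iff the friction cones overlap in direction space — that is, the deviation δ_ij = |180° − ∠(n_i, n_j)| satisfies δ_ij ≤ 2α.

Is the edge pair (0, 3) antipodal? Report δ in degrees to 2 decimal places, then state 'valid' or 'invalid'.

δ = 12.68°, valid

α = atan 0.2 = 11.31°;  2α = 22.62°
edge 0: e_0 = (-2.38, +0.78);  n_0 = (+0.3114, +0.9503)
edge 3: e_3 = (+1.88, -0.18);  n_3 = (-0.0953, -0.9954)
∠(n_0, n_3) = 167.32°
δ = |180° − 167.32°| = 12.68°
12.68° ≤ 2α = 22.62°  →  valid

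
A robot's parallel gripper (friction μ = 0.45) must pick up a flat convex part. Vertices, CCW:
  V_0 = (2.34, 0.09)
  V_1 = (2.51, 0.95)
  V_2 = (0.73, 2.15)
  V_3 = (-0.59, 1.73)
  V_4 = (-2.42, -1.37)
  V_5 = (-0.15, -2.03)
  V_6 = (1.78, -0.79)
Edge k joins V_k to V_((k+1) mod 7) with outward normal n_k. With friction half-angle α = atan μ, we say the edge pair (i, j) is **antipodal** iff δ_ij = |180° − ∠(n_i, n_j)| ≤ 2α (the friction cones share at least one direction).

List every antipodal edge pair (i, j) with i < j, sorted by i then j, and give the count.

α = atan 0.45 = 24.23°;  2α = 48.46°
n_0 = (+0.9810, -0.1939)
n_1 = (+0.5590, +0.8292)
n_2 = (-0.3032, +0.9529)
n_3 = (-0.8611, +0.5084)
n_4 = (-0.2792, -0.9602)
n_5 = (+0.5405, -0.8413)
n_6 = (+0.8437, -0.5369)
  (0,1): δ = 112.80°  ·
  (0,2): δ = 61.17°  ·
  (0,3): δ = 19.37°  ✓
  (0,4): δ = 84.97°  ·
  (0,5): δ = 133.90°  ·
  (0,6): δ = 158.71°  ·
  (1,2): δ = 128.36°  ·
  (1,3): δ = 86.57°  ·
  (1,4): δ = 17.77°  ✓
  (1,5): δ = 66.71°  ·
  (1,6): δ = 91.51°  ·
  (2,3): δ = 138.20°  ·
  (2,4): δ = 33.86°  ✓
  (2,5): δ = 15.07°  ✓
  (2,6): δ = 39.88°  ✓
  (3,4): δ = 75.66°  ·
  (3,5): δ = 26.73°  ✓
  (3,6): δ = 1.92°  ✓
  (4,5): δ = 131.07°  ·
  (4,6): δ = 106.26°  ·
  (5,6): δ = 155.19°  ·
antipodal pairs: 7

count = 7; pairs: (0,3), (1,4), (2,4), (2,5), (2,6), (3,5), (3,6)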